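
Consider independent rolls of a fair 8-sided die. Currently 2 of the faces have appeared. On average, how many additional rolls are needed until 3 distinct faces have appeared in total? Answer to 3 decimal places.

1.333

With k distinct faces already seen, the next new one takes an expected 8/(8-k) rolls.
Only the k = 2 term is needed: E = 8/6 = 1.3333.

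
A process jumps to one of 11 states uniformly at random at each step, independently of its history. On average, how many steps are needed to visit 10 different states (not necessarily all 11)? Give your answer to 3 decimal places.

Going from k to k+1 distinct takes a geometric number of steps with mean 11/(11-k).
Sum over k = 0,...,9: E = 11/11 + 11/10 + 11/9 + ... + 11/3 + 11/2 = 22.2187.

22.219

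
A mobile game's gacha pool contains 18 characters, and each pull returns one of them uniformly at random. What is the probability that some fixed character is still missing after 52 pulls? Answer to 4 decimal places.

Each pull misses the fixed character with probability (18-1)/18 = 17/18, independently.
P(still missing after 52) = (17/18)^52 = 0.05119.

0.0512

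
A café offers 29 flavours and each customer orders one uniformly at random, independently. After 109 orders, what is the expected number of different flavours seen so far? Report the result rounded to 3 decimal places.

28.367

For each flavour, P(seen in 109 orders) = 1 - (28/29)^109 = 0.9782.
By linearity of expectation, E[distinct seen] = 29·(1 - (28/29)^109) = 28.3672.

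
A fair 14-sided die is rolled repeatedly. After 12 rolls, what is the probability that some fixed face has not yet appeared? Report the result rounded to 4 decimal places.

0.4109

On each roll the fixed face fails to appear with probability 13/14.
P(still missing after 12) = (13/14)^12 = 0.41095.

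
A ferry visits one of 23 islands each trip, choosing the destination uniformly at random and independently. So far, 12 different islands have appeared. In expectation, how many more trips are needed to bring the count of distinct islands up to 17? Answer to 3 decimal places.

From k distinct to k+1 distinct takes on average 23/(23-k) trips.
Sum over k = 12,...,16: E = 23/11 + 23/10 + 23/9 + 23/8 + 23/7 = 13.1072.

13.107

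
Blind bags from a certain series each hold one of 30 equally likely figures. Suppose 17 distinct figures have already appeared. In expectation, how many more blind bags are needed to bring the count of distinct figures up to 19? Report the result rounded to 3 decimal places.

From k distinct to k+1 distinct takes on average 30/(30-k) blind bags.
Sum over k = 17,...,18: E = 30/13 + 30/12 = 4.8077.

4.808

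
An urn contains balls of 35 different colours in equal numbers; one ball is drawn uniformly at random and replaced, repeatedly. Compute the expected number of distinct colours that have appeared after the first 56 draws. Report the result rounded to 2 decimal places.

For each colour, P(seen in 56 draws) = 1 - (34/35)^56 = 0.803.
By linearity of expectation, E[distinct seen] = 35·(1 - (34/35)^56) = 28.096.

28.10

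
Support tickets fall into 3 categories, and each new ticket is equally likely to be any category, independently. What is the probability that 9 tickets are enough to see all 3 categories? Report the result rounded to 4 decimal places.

Let A_i be the event that category i is missing after 9 tickets. By inclusion–exclusion on the A_i,
P(all seen) = Σ_{j=0}^{3} (-1)^j C(3,j)((3-j)/3)^9
= 1.00000 - 0.07804 + 0.00015 - 0.00000
= 0.92212.

0.9221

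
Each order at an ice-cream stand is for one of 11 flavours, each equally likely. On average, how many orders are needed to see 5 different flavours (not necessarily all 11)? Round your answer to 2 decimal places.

6.27

With k distinct flavours already seen, the next new one arrives after an expected 11/(11-k) orders.
Sum over k = 0,...,4: E = 11/11 + 11/10 + 11/9 + 11/8 + 11/7 = 6.269.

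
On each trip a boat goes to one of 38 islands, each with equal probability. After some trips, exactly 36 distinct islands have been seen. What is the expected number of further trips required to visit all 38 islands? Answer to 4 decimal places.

57.0000

The wait to go from k to k+1 distinct islands is geometric with mean 38/(38-k).
Sum over k = 36,...,37: E = 38/2 + 38/1 = 57.00000.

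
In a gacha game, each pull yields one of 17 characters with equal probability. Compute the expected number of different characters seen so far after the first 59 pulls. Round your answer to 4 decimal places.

For each character, P(seen in 59 pulls) = 1 - (16/17)^59 = 0.97204.
By linearity of expectation, E[distinct seen] = 17·(1 - (16/17)^59) = 16.52462.

16.5246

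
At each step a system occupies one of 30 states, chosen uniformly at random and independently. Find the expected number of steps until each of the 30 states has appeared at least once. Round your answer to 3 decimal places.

Split into phases: going from k distinct to k+1 distinct takes on average 30/(30-k) steps.
E[T] = 30/30 + 30/29 + 30/28 + ... + 30/2 + 30/1 = 30·H_{30}.
H_{30} = 3.9950, so E[T] = 119.8496.

119.850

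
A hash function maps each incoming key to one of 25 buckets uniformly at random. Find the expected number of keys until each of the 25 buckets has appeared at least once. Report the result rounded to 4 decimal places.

Split into phases: going from k distinct to k+1 distinct takes on average 25/(25-k) keys.
E[T] = 25/25 + 25/24 + 25/23 + ... + 25/2 + 25/1 = 25·H_{25}.
H_{25} = 3.81596, so E[T] = 95.39895.

95.3990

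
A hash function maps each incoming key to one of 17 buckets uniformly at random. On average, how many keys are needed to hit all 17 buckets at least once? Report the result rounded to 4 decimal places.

58.4724

The wait to go from k to k+1 distinct buckets is geometric with mean 17/(17-k).
E[T] = 17/17 + 17/16 + 17/15 + ... + 17/2 + 17/1 = 17·H_{17}.
H_{17} = 3.43955, so E[T] = 58.47239.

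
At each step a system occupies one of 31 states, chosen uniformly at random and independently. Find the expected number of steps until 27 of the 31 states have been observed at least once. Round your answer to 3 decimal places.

60.261

Going from k to k+1 distinct takes a geometric number of steps with mean 31/(31-k).
Sum over k = 0,...,26: E = 31/31 + 31/30 + 31/29 + ... + 31/6 + 31/5 = 60.2613.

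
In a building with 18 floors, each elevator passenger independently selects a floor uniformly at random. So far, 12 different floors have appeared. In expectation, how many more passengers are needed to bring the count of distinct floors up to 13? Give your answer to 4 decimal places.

3.0000

From k distinct to k+1 distinct takes on average 18/(18-k) passengers.
Only the k = 12 term is needed: E = 18/6 = 3.00000.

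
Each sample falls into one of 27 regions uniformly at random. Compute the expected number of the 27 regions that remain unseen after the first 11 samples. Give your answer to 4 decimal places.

For each region, P(unseen after 11) = (26/27)^11 = 0.66025.
By linearity of expectation, E[unseen] = 27·(26/27)^11 = 17.82663.

17.8266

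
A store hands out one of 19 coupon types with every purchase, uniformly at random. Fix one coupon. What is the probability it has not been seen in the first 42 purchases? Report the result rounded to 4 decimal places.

0.1032

On each purchase the fixed coupon fails to appear with probability 18/19.
P(still missing after 42) = (18/19)^42 = 0.10323.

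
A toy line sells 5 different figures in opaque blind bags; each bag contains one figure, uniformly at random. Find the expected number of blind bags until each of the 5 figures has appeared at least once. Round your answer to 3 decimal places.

After k distinct figures have appeared, the next blind bag gives a new one with probability (5-k)/5, so the expected wait for the (k+1)-th is 5/(5-k).
E[T] = 5/5 + 5/4 + 5/3 + 5/2 + 5/1 = 5·H_{5}.
H_{5} = 2.2833, so E[T] = 11.4167.

11.417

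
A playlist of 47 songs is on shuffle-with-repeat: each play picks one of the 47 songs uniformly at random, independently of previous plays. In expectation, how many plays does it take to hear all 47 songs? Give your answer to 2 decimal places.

208.58

The wait to go from k to k+1 distinct songs is geometric with mean 47/(47-k).
E[T] = 47/47 + 47/46 + 47/45 + ... + 47/2 + 47/1 = 47·H_{47}.
H_{47} = 4.438, so E[T] = 208.584.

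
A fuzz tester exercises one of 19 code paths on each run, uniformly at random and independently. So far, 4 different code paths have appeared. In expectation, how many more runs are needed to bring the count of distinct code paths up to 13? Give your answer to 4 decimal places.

With k distinct code paths already seen, the next new one takes an expected 19/(19-k) runs.
Sum over k = 4,...,12: E = 19/15 + 19/14 + 19/13 + ... + 19/8 + 19/7 = 16.49635.

16.4964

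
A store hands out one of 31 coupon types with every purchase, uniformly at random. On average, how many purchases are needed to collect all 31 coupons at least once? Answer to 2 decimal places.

After k distinct coupons have appeared, the next purchase gives a new one with probability (31-k)/31, so the expected wait for the (k+1)-th is 31/(31-k).
E[T] = 31/31 + 31/30 + 31/29 + ... + 31/2 + 31/1 = 31·H_{31}.
H_{31} = 4.027, so E[T] = 124.845.

124.84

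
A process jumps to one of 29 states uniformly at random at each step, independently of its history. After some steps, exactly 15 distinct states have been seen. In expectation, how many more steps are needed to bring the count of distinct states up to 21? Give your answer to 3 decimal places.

15.477

The wait to go from k to k+1 distinct states is geometric with mean 29/(29-k).
Sum over k = 15,...,20: E = 29/14 + 29/13 + 29/12 + 29/11 + 29/10 + 29/9 = 15.4775.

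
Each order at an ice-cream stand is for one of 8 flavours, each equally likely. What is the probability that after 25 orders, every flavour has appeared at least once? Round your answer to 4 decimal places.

By inclusion–exclusion over which flavours are missing,
P(all seen) = Σ_{j=0}^{8} (-1)^j C(8,j)((8-j)/8)^25
= 1.00000 - 0.28398 + 0.02107 - 0.00044 + 0.00000 - 0.00000 + 0.00000 - 0.00000 + 0.00000
= 0.73665.

0.7366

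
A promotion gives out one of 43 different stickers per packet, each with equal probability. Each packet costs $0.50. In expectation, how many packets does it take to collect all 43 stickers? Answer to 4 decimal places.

Split into phases: going from k distinct to k+1 distinct takes on average 43/(43-k) packets.
E[T] = 43/43 + 43/42 + 43/41 + ... + 43/2 + 43/1 = 43·H_{43}.
H_{43} = 4.35000, so E[T] = 187.04994.

187.0499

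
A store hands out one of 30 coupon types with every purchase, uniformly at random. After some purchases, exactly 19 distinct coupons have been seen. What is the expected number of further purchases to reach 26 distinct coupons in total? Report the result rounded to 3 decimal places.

28.096

From k distinct to k+1 distinct takes on average 30/(30-k) purchases.
Sum over k = 19,...,25: E = 30/11 + 30/10 + 30/9 + ... + 30/6 + 30/5 = 28.0963.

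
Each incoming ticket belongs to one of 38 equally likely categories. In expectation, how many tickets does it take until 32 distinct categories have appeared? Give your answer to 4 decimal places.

67.5603

Going from k to k+1 distinct takes a geometric number of tickets with mean 38/(38-k).
Sum over k = 0,...,31: E = 38/38 + 38/37 + 38/36 + ... + 38/8 + 38/7 = 67.56028.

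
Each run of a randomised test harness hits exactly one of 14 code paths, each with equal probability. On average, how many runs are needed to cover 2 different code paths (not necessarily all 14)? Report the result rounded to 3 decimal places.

With k distinct code paths already seen, the next new one arrives after an expected 14/(14-k) runs.
Sum over k = 0,...,1: E = 14/14 + 14/13 = 2.0769.

2.077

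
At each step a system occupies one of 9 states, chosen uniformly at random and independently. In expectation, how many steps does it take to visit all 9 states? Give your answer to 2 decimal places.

The wait to go from k to k+1 distinct states is geometric with mean 9/(9-k).
E[T] = 9/9 + 9/8 + 9/7 + ... + 9/2 + 9/1 = 9·H_{9}.
H_{9} = 2.829, so E[T] = 25.461.

25.46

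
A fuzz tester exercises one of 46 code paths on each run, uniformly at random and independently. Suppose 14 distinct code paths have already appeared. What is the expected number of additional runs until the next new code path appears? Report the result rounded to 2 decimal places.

Each run yields a new code path with probability (46-14)/46 = 32/46, so the wait is geometric with mean 46/32.
E = 46/32 = 1.438.

1.44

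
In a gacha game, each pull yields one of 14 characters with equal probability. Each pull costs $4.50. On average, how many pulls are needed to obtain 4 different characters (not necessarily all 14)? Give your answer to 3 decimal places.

4.516

Going from k to k+1 distinct takes a geometric number of pulls with mean 14/(14-k).
Sum over k = 0,...,3: E = 14/14 + 14/13 + 14/12 + 14/11 = 4.5163.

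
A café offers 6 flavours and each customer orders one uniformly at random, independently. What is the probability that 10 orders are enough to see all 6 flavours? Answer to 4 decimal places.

By inclusion–exclusion over which flavours are missing,
P(all seen) = Σ_{j=0}^{6} (-1)^j C(6,j)((6-j)/6)^10
= 1.00000 - 0.96903 + 0.26012 - 0.01953 + 0.00025 - 0.00000 + 0.00000
= 0.27181.

0.2718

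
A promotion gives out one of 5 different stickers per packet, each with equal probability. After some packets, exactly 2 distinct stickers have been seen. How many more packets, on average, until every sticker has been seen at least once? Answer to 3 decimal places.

9.167

From k distinct to k+1 distinct takes on average 5/(5-k) packets.
Sum over k = 2,...,4: E = 5/3 + 5/2 + 5/1 = 9.1667.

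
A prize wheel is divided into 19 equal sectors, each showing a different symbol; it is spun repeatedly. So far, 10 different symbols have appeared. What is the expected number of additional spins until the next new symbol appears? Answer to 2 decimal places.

2.11

The number of spins until the next new symbol is geometric with success probability 9/19, so its mean is 19/9.
E = 19/9 = 2.111.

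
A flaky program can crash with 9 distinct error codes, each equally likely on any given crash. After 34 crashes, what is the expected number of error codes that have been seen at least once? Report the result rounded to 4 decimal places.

8.8359

For each error code, P(seen in 34 crashes) = 1 - (8/9)^34 = 0.98177.
By linearity of expectation, E[distinct seen] = 9·(1 - (8/9)^34) = 8.83592.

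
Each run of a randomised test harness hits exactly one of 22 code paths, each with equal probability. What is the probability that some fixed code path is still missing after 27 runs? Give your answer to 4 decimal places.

On each run the fixed code path fails to appear with probability 21/22.
P(still missing after 27) = (21/22)^27 = 0.28478.

0.2848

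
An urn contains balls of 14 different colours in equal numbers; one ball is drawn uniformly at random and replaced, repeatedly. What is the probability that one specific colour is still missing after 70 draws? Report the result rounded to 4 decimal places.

0.0056

On each draw the fixed colour fails to appear with probability 13/14.
P(still missing after 70) = (13/14)^70 = 0.00559.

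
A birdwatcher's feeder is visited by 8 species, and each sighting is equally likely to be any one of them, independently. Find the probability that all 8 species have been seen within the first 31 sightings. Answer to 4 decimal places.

Let A_i be the event that species i is missing after 31 sightings. By inclusion–exclusion on the A_i,
P(all seen) = Σ_{j=0}^{8} (-1)^j C(8,j)((8-j)/8)^31
= 1.00000 - 0.12745 + 0.00375 - 0.00003 + 0.00000 - 0.00000 + 0.00000 - 0.00000 + 0.00000
= 0.87627.

0.8763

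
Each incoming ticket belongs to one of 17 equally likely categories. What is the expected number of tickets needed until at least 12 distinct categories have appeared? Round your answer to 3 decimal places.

19.656

Going from k to k+1 distinct takes a geometric number of tickets with mean 17/(17-k).
Sum over k = 0,...,11: E = 17/17 + 17/16 + 17/15 + ... + 17/7 + 17/6 = 19.6557.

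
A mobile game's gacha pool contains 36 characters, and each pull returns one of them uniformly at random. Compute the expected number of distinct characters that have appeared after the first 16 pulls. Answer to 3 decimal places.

For each character, P(seen in 16 pulls) = 1 - (35/36)^16 = 0.3628.
By linearity of expectation, E[distinct seen] = 36·(1 - (35/36)^16) = 13.0622.

13.062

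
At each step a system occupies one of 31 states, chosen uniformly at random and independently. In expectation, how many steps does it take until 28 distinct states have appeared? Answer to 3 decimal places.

With k distinct states already seen, the next new one arrives after an expected 31/(31-k) steps.
Sum over k = 0,...,27: E = 31/31 + 31/30 + 31/29 + ... + 31/5 + 31/4 = 68.0113.

68.011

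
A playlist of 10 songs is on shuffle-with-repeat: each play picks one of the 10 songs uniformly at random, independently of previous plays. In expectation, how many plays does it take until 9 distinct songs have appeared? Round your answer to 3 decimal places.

19.290

With k distinct songs already seen, the next new one arrives after an expected 10/(10-k) plays.
Sum over k = 0,...,8: E = 10/10 + 10/9 + 10/8 + ... + 10/3 + 10/2 = 19.2897.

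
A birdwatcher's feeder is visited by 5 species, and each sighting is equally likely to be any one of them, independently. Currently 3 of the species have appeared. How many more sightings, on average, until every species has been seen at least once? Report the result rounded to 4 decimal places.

7.5000

With k distinct species already seen, the next new one takes an expected 5/(5-k) sightings.
Sum over k = 3,...,4: E = 5/2 + 5/1 = 7.50000.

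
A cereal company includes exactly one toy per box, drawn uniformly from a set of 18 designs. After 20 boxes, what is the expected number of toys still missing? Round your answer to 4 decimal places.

5.7385

For each toy, P(unseen after 20) = (17/18)^20 = 0.31881.
By linearity of expectation, E[unseen] = 18·(17/18)^20 = 5.73853.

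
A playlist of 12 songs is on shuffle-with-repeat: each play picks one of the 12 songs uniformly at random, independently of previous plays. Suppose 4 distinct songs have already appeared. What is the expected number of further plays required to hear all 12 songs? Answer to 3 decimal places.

With k distinct songs already seen, the next new one takes an expected 12/(12-k) plays.
Sum over k = 4,...,11: E = 12/8 + 12/7 + 12/6 + ... + 12/2 + 12/1 = 32.6143.

32.614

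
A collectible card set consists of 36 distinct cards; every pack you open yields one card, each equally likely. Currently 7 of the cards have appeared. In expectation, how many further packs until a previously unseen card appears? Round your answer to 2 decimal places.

Each pack yields a new card with probability (36-7)/36 = 29/36, so the wait is geometric with mean 36/29.
E = 36/29 = 1.241.

1.24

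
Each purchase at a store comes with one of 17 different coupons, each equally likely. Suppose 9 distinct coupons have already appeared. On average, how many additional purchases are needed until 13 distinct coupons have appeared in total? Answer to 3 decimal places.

10.787

With k distinct coupons already seen, the next new one takes an expected 17/(17-k) purchases.
Sum over k = 9,...,12: E = 17/8 + 17/7 + 17/6 + 17/5 = 10.7869.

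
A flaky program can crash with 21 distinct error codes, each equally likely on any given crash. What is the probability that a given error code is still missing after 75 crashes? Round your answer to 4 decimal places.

0.0258

Each crash misses the fixed error code with probability (21-1)/21 = 20/21, independently.
P(still missing after 75) = (20/21)^75 = 0.02575.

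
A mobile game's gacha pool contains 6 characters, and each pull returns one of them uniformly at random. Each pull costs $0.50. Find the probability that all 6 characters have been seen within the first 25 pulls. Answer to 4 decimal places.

By inclusion–exclusion over which characters are missing,
P(all seen) = Σ_{j=0}^{6} (-1)^j C(6,j)((6-j)/6)^25
= 1.00000 - 0.06290 + 0.00059 - 0.00000 + 0.00000 - 0.00000 + 0.00000
= 0.93770.

0.9377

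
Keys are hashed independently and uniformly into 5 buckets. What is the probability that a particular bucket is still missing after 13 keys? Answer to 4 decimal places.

0.0550

Each key misses the fixed bucket with probability (5-1)/5 = 4/5, independently.
P(still missing after 13) = (4/5)^13 = 0.05498.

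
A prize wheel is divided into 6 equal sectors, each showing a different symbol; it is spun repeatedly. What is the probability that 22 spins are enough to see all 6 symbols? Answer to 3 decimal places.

0.893

Let A_i be the event that symbol i is missing after 22 spins. By inclusion–exclusion on the A_i,
P(all seen) = Σ_{j=0}^{6} (-1)^j C(6,j)((6-j)/6)^22
= 1.0000 - 0.1087 + 0.0020 - 0.0000 + 0.0000 - 0.0000 + 0.0000
= 0.8933.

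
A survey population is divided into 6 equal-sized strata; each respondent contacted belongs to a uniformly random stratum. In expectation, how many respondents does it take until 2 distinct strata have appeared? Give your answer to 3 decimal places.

Going from k to k+1 distinct takes a geometric number of respondents with mean 6/(6-k).
Sum over k = 0,...,1: E = 6/6 + 6/5 = 2.2000.

2.200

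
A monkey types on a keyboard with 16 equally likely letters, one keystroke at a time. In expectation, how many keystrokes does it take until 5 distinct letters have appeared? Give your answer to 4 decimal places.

5.7736

Going from k to k+1 distinct takes a geometric number of keystrokes with mean 16/(16-k).
Sum over k = 0,...,4: E = 16/16 + 16/15 + 16/14 + 16/13 + 16/12 = 5.77363.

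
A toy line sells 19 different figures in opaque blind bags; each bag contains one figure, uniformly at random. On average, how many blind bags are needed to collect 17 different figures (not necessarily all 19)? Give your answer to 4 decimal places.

With k distinct figures already seen, the next new one arrives after an expected 19/(19-k) blind bags.
Sum over k = 0,...,16: E = 19/19 + 19/18 + 19/17 + ... + 19/4 + 19/3 = 38.90705.

38.9071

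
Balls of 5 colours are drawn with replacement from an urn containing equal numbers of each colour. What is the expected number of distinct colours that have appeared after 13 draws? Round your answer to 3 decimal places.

For each colour, P(seen in 13 draws) = 1 - (4/5)^13 = 0.9450.
By linearity of expectation, E[distinct seen] = 5·(1 - (4/5)^13) = 4.7251.

4.725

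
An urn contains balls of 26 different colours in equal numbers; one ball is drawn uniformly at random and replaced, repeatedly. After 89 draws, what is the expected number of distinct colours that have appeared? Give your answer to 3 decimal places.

25.207

For each colour, P(seen in 89 draws) = 1 - (25/26)^89 = 0.9695.
By linearity of expectation, E[distinct seen] = 26·(1 - (25/26)^89) = 25.2075.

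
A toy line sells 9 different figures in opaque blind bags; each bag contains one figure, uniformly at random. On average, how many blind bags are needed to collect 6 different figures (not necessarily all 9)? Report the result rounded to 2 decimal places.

Going from k to k+1 distinct takes a geometric number of blind bags with mean 9/(9-k).
Sum over k = 0,...,5: E = 9/9 + 9/8 + 9/7 + 9/6 + 9/5 + 9/4 = 8.961.

8.96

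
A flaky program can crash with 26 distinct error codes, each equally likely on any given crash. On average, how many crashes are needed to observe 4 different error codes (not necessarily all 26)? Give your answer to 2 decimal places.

4.25

With k distinct error codes already seen, the next new one arrives after an expected 26/(26-k) crashes.
Sum over k = 0,...,3: E = 26/26 + 26/25 + 26/24 + 26/23 = 4.254.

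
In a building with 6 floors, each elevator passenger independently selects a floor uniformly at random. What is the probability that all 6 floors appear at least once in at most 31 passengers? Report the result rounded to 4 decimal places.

0.9790

Let A_i be the event that floor i is missing after 31 passengers. By inclusion–exclusion on the A_i,
P(all seen) = Σ_{j=0}^{6} (-1)^j C(6,j)((6-j)/6)^31
= 1.00000 - 0.02106 + 0.00005 - 0.00000 + 0.00000 - 0.00000 + 0.00000
= 0.97899.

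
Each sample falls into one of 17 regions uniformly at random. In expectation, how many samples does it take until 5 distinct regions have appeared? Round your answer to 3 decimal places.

5.718

Going from k to k+1 distinct takes a geometric number of samples with mean 17/(17-k).
Sum over k = 0,...,4: E = 17/17 + 17/16 + 17/15 + 17/14 + 17/13 = 5.7178.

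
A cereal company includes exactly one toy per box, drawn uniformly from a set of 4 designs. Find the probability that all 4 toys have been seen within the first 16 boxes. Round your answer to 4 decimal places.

Let A_i be the event that toy i is missing after 16 boxes. By inclusion–exclusion on the A_i,
P(all seen) = Σ_{j=0}^{4} (-1)^j C(4,j)((4-j)/4)^16
= 1.00000 - 0.04009 + 0.00009 - 0.00000 + 0.00000
= 0.96000.

0.9600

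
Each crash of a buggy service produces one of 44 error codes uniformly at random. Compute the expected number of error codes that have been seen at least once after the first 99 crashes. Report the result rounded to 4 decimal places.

39.4813

For each error code, P(seen in 99 crashes) = 1 - (43/44)^99 = 0.89730.
By linearity of expectation, E[distinct seen] = 44·(1 - (43/44)^99) = 39.48129.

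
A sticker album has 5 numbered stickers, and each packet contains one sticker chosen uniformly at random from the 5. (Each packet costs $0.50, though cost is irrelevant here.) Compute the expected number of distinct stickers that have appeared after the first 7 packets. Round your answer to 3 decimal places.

3.951

For each sticker, P(seen in 7 packets) = 1 - (4/5)^7 = 0.7903.
By linearity of expectation, E[distinct seen] = 5·(1 - (4/5)^7) = 3.9514.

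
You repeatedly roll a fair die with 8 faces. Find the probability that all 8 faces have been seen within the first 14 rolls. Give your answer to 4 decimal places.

Let A_i be the event that face i is missing after 14 rolls. By inclusion–exclusion on the A_i,
P(all seen) = Σ_{j=0}^{8} (-1)^j C(8,j)((8-j)/8)^14
= 1.00000 - 1.23368 + 0.49890 - 0.07772 + 0.00427 - 0.00006 + 0.00000 - 0.00000 + 0.00000
= 0.19172.

0.1917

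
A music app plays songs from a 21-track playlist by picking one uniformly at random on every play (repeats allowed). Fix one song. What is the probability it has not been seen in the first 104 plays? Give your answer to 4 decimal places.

0.0063

On each play the fixed song fails to appear with probability 20/21.
P(still missing after 104) = (20/21)^104 = 0.00626.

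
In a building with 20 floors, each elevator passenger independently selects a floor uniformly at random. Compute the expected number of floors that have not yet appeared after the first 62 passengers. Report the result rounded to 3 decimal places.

0.832

For each floor, P(unseen after 62) = (19/20)^62 = 0.0416.
By linearity of expectation, E[unseen] = 20·(19/20)^62 = 0.8316.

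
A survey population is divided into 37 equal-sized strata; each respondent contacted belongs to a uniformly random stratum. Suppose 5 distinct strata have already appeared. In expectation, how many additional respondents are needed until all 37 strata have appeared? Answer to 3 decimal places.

The wait to go from k to k+1 distinct strata is geometric with mean 37/(37-k).
Sum over k = 5,...,36: E = 37/32 + 37/31 + 37/30 + ... + 37/2 + 37/1 = 150.1643.

150.164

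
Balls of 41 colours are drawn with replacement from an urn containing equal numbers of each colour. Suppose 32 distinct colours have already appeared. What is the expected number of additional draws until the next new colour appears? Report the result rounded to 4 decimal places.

The number of draws until the next new colour is geometric with success probability 9/41, so its mean is 41/9.
E = 41/9 = 4.55556.

4.5556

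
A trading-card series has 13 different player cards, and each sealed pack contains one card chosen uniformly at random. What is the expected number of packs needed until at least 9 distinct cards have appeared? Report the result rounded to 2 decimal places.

14.26

Going from k to k+1 distinct takes a geometric number of packs with mean 13/(13-k).
Sum over k = 0,...,8: E = 13/13 + 13/12 + 13/11 + ... + 13/6 + 13/5 = 14.258.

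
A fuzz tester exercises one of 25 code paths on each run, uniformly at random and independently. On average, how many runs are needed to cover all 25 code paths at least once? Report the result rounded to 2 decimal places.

95.40

Split into phases: going from k distinct to k+1 distinct takes on average 25/(25-k) runs.
E[T] = 25/25 + 25/24 + 25/23 + ... + 25/2 + 25/1 = 25·H_{25}.
H_{25} = 3.816, so E[T] = 95.399.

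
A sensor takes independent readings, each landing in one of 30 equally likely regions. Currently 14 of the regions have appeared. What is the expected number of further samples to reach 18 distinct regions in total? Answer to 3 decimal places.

From k distinct to k+1 distinct takes on average 30/(30-k) samples.
Sum over k = 14,...,17: E = 30/16 + 30/15 + 30/14 + 30/13 = 8.3255.

8.326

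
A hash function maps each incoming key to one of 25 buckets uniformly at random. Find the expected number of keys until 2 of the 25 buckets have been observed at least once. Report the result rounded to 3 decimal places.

2.042

With k distinct buckets already seen, the next new one arrives after an expected 25/(25-k) keys.
Sum over k = 0,...,1: E = 25/25 + 25/24 = 2.0417.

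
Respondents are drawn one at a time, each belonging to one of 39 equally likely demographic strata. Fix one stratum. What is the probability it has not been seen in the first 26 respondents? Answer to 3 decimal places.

0.509

Each respondent misses the fixed stratum with probability (39-1)/39 = 38/39, independently.
P(still missing after 26) = (38/39)^26 = 0.5090.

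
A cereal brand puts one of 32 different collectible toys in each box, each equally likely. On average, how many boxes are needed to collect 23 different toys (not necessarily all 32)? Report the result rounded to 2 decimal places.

39.34

With k distinct toys already seen, the next new one arrives after an expected 32/(32-k) boxes.
Sum over k = 0,...,22: E = 32/32 + 32/31 + 32/30 + ... + 32/11 + 32/10 = 39.345.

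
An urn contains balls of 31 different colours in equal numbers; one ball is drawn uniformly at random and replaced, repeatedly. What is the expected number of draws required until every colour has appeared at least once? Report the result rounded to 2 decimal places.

124.84

Split into phases: going from k distinct to k+1 distinct takes on average 31/(31-k) draws.
E[T] = 31/31 + 31/30 + 31/29 + ... + 31/2 + 31/1 = 31·H_{31}.
H_{31} = 4.027, so E[T] = 124.845.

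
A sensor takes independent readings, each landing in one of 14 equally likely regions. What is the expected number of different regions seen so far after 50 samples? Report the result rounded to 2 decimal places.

13.66

For each region, P(seen in 50 samples) = 1 - (13/14)^50 = 0.975.
By linearity of expectation, E[distinct seen] = 14·(1 - (13/14)^50) = 13.656.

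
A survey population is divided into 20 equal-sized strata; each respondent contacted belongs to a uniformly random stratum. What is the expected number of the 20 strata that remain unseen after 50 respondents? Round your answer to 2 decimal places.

For each stratum, P(unseen after 50) = (19/20)^50 = 0.077.
By linearity of expectation, E[unseen] = 20·(19/20)^50 = 1.539.

1.54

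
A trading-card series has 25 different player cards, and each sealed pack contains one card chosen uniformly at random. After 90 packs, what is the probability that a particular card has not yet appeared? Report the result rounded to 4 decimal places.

Each pack misses the fixed card with probability (25-1)/25 = 24/25, independently.
P(still missing after 90) = (24/25)^90 = 0.02538.

0.0254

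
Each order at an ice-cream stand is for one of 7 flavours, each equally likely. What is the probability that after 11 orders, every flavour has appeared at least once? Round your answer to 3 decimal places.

0.163

Let A_i be the event that flavour i is missing after 11 orders. By inclusion–exclusion on the A_i,
P(all seen) = Σ_{j=0}^{7} (-1)^j C(7,j)((7-j)/7)^11
= 1.0000 - 1.2843 + 0.5186 - 0.0742 + 0.0031 - 0.0000 + 0.0000 - 0.0000
= 0.1631.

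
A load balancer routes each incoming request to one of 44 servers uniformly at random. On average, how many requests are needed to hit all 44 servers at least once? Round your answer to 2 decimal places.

Split into phases: going from k distinct to k+1 distinct takes on average 44/(44-k) requests.
E[T] = 44/44 + 44/43 + 44/42 + ... + 44/2 + 44/1 = 44·H_{44}.
H_{44} = 4.373, so E[T] = 192.400.

192.40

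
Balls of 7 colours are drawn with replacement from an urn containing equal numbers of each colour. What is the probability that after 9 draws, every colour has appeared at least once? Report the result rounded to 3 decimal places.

Let A_i be the event that colour i is missing after 9 draws. By inclusion–exclusion on the A_i,
P(all seen) = Σ_{j=0}^{7} (-1)^j C(7,j)((7-j)/7)^9
= 1.0000 - 1.7481 + 1.0164 - 0.2274 + 0.0171 - 0.0003 + 0.0000 - 0.0000
= 0.0577.

0.058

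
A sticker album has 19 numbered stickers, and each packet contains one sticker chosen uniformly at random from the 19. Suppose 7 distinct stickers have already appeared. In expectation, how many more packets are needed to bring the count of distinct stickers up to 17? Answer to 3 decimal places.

30.461

The wait to go from k to k+1 distinct stickers is geometric with mean 19/(19-k).
Sum over k = 7,...,16: E = 19/12 + 19/11 + 19/10 + ... + 19/4 + 19/3 = 30.4610.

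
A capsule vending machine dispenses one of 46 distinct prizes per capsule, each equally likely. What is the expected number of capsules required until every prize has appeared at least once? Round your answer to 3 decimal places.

The wait to go from k to k+1 distinct prizes is geometric with mean 46/(46-k).
E[T] = 46/46 + 46/45 + 46/44 + ... + 46/2 + 46/1 = 46·H_{46}.
H_{46} = 4.4167, so E[T] = 203.1676.

203.168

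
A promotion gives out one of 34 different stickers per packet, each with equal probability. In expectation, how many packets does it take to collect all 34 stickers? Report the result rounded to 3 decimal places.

The wait to go from k to k+1 distinct stickers is geometric with mean 34/(34-k).
E[T] = 34/34 + 34/33 + 34/32 + ... + 34/2 + 34/1 = 34·H_{34}.
H_{34} = 4.1182, so E[T] = 140.0191.

140.019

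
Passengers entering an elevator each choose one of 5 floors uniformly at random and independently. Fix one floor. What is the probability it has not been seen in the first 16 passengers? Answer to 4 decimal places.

On each passenger the fixed floor fails to appear with probability 4/5.
P(still missing after 16) = (4/5)^16 = 0.02815.

0.0281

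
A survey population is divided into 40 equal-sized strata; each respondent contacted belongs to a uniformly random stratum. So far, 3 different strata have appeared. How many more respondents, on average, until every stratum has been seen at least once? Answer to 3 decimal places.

The wait to go from k to k+1 distinct strata is geometric with mean 40/(40-k).
Sum over k = 3,...,39: E = 40/37 + 40/36 + 40/35 + ... + 40/2 + 40/1 = 168.0634.

168.063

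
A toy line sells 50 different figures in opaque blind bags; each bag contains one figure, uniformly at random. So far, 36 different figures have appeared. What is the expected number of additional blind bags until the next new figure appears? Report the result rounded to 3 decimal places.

Each blind bag yields a new figure with probability (50-36)/50 = 14/50, so the wait is geometric with mean 50/14.
E = 50/14 = 3.5714.

3.571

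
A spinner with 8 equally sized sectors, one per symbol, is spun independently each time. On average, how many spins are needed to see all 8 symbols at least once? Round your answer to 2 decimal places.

21.74

Split into phases: going from k distinct to k+1 distinct takes on average 8/(8-k) spins.
E[T] = 8/8 + 8/7 + 8/6 + ... + 8/2 + 8/1 = 8·H_{8}.
H_{8} = 2.718, so E[T] = 21.743.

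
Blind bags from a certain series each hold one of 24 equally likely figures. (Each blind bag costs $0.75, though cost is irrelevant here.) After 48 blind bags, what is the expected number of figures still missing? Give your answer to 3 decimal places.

For each figure, P(unseen after 48) = (23/24)^48 = 0.1297.
By linearity of expectation, E[unseen] = 24·(23/24)^48 = 3.1118.

3.112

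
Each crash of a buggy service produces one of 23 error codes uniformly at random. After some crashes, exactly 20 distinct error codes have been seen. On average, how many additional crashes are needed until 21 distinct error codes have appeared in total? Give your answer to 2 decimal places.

The wait to go from k to k+1 distinct error codes is geometric with mean 23/(23-k).
Only the k = 20 term is needed: E = 23/3 = 7.667.

7.67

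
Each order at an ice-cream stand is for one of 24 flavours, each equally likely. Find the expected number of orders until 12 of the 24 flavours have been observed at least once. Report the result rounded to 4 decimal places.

Going from k to k+1 distinct takes a geometric number of orders with mean 24/(24-k).
Sum over k = 0,...,11: E = 24/24 + 24/23 + 24/22 + ... + 24/14 + 24/13 = 16.14594.

16.1459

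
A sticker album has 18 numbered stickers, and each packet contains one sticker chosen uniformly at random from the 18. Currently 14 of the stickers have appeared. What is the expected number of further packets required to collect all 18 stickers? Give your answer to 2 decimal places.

From k distinct to k+1 distinct takes on average 18/(18-k) packets.
Sum over k = 14,...,17: E = 18/4 + 18/3 + 18/2 + 18/1 = 37.500.

37.50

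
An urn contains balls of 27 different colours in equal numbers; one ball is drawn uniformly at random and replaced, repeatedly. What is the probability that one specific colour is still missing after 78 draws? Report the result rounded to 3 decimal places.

0.053

Each draw misses the fixed colour with probability (27-1)/27 = 26/27, independently.
P(still missing after 78) = (26/27)^78 = 0.0527.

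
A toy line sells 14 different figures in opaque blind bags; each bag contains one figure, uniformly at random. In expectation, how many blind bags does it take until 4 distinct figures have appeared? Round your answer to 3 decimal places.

4.516

Going from k to k+1 distinct takes a geometric number of blind bags with mean 14/(14-k).
Sum over k = 0,...,3: E = 14/14 + 14/13 + 14/12 + 14/11 = 4.5163.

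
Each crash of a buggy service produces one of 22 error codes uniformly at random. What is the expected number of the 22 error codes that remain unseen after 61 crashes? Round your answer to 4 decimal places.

For each error code, P(unseen after 61) = (21/22)^61 = 0.05856.
By linearity of expectation, E[unseen] = 22·(21/22)^61 = 1.28830.

1.2883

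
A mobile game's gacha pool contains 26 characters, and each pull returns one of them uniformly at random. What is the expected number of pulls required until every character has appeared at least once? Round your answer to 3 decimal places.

100.215

The wait to go from k to k+1 distinct characters is geometric with mean 26/(26-k).
E[T] = 26/26 + 26/25 + 26/24 + ... + 26/2 + 26/1 = 26·H_{26}.
H_{26} = 3.8544, so E[T] = 100.2149.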